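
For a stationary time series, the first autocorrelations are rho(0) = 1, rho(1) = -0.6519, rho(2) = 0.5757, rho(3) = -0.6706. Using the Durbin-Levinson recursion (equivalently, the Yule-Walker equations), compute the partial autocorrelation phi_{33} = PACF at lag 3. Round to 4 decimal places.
\phi_{33} = -0.4160

The PACF at lag k is phi_{kk}, the last component of the solution
to the Yule-Walker system G_k phi = r_k where
  (G_k)_{ij} = rho(|i - j|), (r_k)_i = rho(i), i,j = 1..k.
Equivalently, Durbin-Levinson gives phi_{kk} iteratively:
  phi_{11} = rho(1)
  phi_{kk} = [rho(k) - sum_{j=1..k-1} phi_{k-1,j} rho(k-j)]
            / [1 - sum_{j=1..k-1} phi_{k-1,j} rho(j)],
  phi_{k,j} = phi_{k-1,j} - phi_{kk} phi_{k-1,k-j},  j = 1..k-1.
Step k = 1:
  phi_11 = rho(1) = -0.6519.
Step k = 2:
  phi_22 = [rho(2) - phi_11 rho(1)] / [1 - phi_11 rho(1)] = [0.5757 - (-0.6519)(-0.6519)] / [1 - (-0.6519)(-0.6519)]
         = 0.15072639 / 0.57502639 = 0.262121.
  Update: phi_21 = phi_11 - phi_22 phi_11 = -0.6519 - (0.262121)(-0.6519) = -0.481023.
Step k = 3:
  phi_33 = [rho(3) - phi_21 rho(2) - phi_22 rho(1)] / [1 - phi_21 rho(1) - phi_22 rho(2)]
    numerator   = -0.6706 - (-0.481023)(0.5757) - (0.262121)(-0.6519) = -0.22279824
    denominator = 1 - (-0.481023)(-0.6519) - (0.262121)(0.5757) = 0.53551786
  phi_33 = -0.22279824 / 0.53551786 = -0.416.
Therefore phi_{33} = -0.4160.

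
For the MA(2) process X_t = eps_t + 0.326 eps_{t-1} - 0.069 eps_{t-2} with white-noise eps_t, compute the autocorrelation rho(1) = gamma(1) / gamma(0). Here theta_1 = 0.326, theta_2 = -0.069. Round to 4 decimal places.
\rho(1) = 0.2732

For an MA(q) process with theta_0 = 1, the autocovariance is
  gamma(k) = sigma^2 * sum_{i=0..q-k} theta_i * theta_{i+k},
and rho(k) = gamma(k) / gamma(0). Sigma^2 cancels.
  numerator   = (1)*(0.326) + (0.326)*(-0.069) = 0.303506.
  denominator = (1)^2 + (0.326)^2 + (-0.069)^2 = 1.111037.
  rho(1) = 0.303506 / 1.111037 = 0.2732.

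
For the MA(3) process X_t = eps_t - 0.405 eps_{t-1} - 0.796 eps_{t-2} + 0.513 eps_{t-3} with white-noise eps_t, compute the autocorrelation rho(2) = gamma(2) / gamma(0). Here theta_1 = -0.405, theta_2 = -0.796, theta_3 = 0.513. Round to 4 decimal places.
\rho(2) = -0.4871

For an MA(q) process with theta_0 = 1, the autocovariance is
  gamma(k) = sigma^2 * sum_{i=0..q-k} theta_i * theta_{i+k},
and rho(k) = gamma(k) / gamma(0). Sigma^2 cancels.
  numerator   = (1)*(-0.796) + (-0.405)*(0.513) = -1.003765.
  denominator = (1)^2 + (-0.405)^2 + (-0.796)^2 + (0.513)^2 = 2.06081.
  rho(2) = -1.003765 / 2.06081 = -0.4871.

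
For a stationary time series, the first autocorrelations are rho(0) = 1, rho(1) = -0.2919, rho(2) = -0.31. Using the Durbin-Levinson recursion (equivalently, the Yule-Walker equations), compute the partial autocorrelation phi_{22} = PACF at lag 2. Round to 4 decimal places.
\phi_{22} = -0.4320

The PACF at lag k is phi_{kk}, the last component of the solution
to the Yule-Walker system G_k phi = r_k where
  (G_k)_{ij} = rho(|i - j|), (r_k)_i = rho(i), i,j = 1..k.
Equivalently, Durbin-Levinson gives phi_{kk} iteratively:
  phi_{11} = rho(1)
  phi_{kk} = [rho(k) - sum_{j=1..k-1} phi_{k-1,j} rho(k-j)]
            / [1 - sum_{j=1..k-1} phi_{k-1,j} rho(j)],
  phi_{k,j} = phi_{k-1,j} - phi_{kk} phi_{k-1,k-j},  j = 1..k-1.
Step k = 1:
  phi_11 = rho(1) = -0.2919.
Step k = 2:
  phi_22 = [rho(2) - phi_11 rho(1)] / [1 - phi_11 rho(1)] = [-0.31 - (-0.2919)(-0.2919)] / [1 - (-0.2919)(-0.2919)]
         = -0.39520561 / 0.91479439 = -0.432.
Therefore phi_{22} = -0.4320.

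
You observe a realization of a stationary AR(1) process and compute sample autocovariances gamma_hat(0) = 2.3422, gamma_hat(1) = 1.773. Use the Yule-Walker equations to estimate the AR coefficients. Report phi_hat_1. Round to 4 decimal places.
\hat\phi_{1} = 0.7570

The Yule-Walker equations for an AR(p) process read, in matrix form,
  Gamma_p phi = r_p,   with   (Gamma_p)_{ij} = gamma(|i - j|),
                       (r_p)_i = gamma(i),   i,j = 1..p.
Substitute the sample gammas (Toeplitz matrix and right-hand side of size 1):
  Gamma_p = [[2.3422]]
  r_p     = [1.773]
With p = 1 this is the single equation gamma(0) phi_1 = gamma(1):
  phi_hat_1 = gamma(1) / gamma(0) = 1.773 / 2.3422 = 0.7570.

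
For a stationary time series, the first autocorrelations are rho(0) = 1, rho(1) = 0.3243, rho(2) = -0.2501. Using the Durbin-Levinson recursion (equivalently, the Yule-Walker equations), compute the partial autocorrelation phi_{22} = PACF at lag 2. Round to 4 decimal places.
\phi_{22} = -0.3970

The PACF at lag k is phi_{kk}, the last component of the solution
to the Yule-Walker system G_k phi = r_k where
  (G_k)_{ij} = rho(|i - j|), (r_k)_i = rho(i), i,j = 1..k.
Equivalently, Durbin-Levinson gives phi_{kk} iteratively:
  phi_{11} = rho(1)
  phi_{kk} = [rho(k) - sum_{j=1..k-1} phi_{k-1,j} rho(k-j)]
            / [1 - sum_{j=1..k-1} phi_{k-1,j} rho(j)],
  phi_{k,j} = phi_{k-1,j} - phi_{kk} phi_{k-1,k-j},  j = 1..k-1.
Step k = 1:
  phi_11 = rho(1) = 0.3243.
Step k = 2:
  phi_22 = [rho(2) - phi_11 rho(1)] / [1 - phi_11 rho(1)] = [-0.2501 - (0.3243)(0.3243)] / [1 - (0.3243)(0.3243)]
         = -0.35527049 / 0.89482951 = -0.397.
Therefore phi_{22} = -0.3970.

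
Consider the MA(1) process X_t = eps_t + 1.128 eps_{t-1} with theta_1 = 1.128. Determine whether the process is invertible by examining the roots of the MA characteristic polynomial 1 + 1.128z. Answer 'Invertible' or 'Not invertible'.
\text{Not invertible}

The MA(q) characteristic polynomial is P(z) = 1 + 1.128z.
Invertibility requires all roots to lie outside the unit circle, i.e. |z| > 1 for every root.
This is linear in z: 1 + (1.128) z = 0  =>  z = -1/(1.128) = -0.886525,  |z| = 0.886525.
Moduli of all roots: 0.8865.
All moduli strictly greater than 1? No.
Verdict: Not invertible.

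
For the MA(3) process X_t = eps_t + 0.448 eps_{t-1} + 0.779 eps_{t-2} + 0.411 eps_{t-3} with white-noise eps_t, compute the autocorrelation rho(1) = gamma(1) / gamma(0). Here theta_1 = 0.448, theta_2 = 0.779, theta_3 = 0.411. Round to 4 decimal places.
\rho(1) = 0.5652

For an MA(q) process with theta_0 = 1, the autocovariance is
  gamma(k) = sigma^2 * sum_{i=0..q-k} theta_i * theta_{i+k},
and rho(k) = gamma(k) / gamma(0). Sigma^2 cancels.
  numerator   = (1)*(0.448) + (0.448)*(0.779) + (0.779)*(0.411) = 1.117161.
  denominator = (1)^2 + (0.448)^2 + (0.779)^2 + (0.411)^2 = 1.976466.
  rho(1) = 1.117161 / 1.976466 = 0.5652.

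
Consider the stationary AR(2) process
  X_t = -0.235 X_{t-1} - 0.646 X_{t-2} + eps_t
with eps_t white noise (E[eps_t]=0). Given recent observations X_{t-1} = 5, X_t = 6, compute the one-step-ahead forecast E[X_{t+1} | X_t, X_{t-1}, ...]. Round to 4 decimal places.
E[X_{t+1} \mid \mathcal F_t] = -4.6400

For an AR(p) model X_t = c + sum_i phi_i X_{t-i} + eps_t, the
one-step-ahead conditional mean is
  E[X_{t+1} | X_t, ...] = c + sum_i phi_i X_{t+1-i}.
Substitute known values:
  E[X_{t+1} | ...] = (-0.235) * (6) + (-0.646) * (5)
                   = -4.6400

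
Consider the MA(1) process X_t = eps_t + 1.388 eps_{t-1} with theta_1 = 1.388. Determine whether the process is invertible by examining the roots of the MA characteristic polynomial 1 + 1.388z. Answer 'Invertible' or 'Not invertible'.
\text{Not invertible}

The MA(q) characteristic polynomial is P(z) = 1 + 1.388z.
Invertibility requires all roots to lie outside the unit circle, i.e. |z| > 1 for every root.
This is linear in z: 1 + (1.388) z = 0  =>  z = -1/(1.388) = -0.720461,  |z| = 0.720461.
Moduli of all roots: 0.7205.
All moduli strictly greater than 1? No.
Verdict: Not invertible.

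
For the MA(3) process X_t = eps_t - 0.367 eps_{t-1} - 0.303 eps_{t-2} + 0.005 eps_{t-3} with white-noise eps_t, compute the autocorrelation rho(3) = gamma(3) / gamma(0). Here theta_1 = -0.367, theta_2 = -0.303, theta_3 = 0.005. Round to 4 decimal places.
\rho(3) = 0.0041

For an MA(q) process with theta_0 = 1, the autocovariance is
  gamma(k) = sigma^2 * sum_{i=0..q-k} theta_i * theta_{i+k},
and rho(k) = gamma(k) / gamma(0). Sigma^2 cancels.
  numerator   = (1)*(0.005) = 0.005.
  denominator = (1)^2 + (-0.367)^2 + (-0.303)^2 + (0.005)^2 = 1.226523.
  rho(3) = 0.005 / 1.226523 = 0.0041.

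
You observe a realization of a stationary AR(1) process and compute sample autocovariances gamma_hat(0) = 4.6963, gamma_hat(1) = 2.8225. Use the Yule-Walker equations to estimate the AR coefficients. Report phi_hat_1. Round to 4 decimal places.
\hat\phi_{1} = 0.6010

The Yule-Walker equations for an AR(p) process read, in matrix form,
  Gamma_p phi = r_p,   with   (Gamma_p)_{ij} = gamma(|i - j|),
                       (r_p)_i = gamma(i),   i,j = 1..p.
Substitute the sample gammas (Toeplitz matrix and right-hand side of size 1):
  Gamma_p = [[4.6963]]
  r_p     = [2.8225]
With p = 1 this is the single equation gamma(0) phi_1 = gamma(1):
  phi_hat_1 = gamma(1) / gamma(0) = 2.8225 / 4.6963 = 0.6010.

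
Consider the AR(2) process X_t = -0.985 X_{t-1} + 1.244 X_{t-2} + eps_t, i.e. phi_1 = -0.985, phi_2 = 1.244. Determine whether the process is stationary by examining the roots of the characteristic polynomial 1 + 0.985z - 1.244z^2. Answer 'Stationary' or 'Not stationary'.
\text{Not stationary}

The AR(p) characteristic polynomial is P(z) = 1 + 0.985z - 1.244z^2.
Stationarity requires all roots to lie outside the unit circle, i.e. |z| > 1 for every root.
Set 1 + (0.985) z + (-1.244) z^2 = 0, i.e. a z^2 + b z + c = 0 with a = -1.244, b = 0.985, c = 1.
Discriminant D = b^2 - 4ac = (0.985)^2 - 4*(-1.244)*1 = 0.970225 - (-4.976) = 5.946225.
D >= 0, so the roots are real: z = (-b +/- sqrt(D)) / (2a) = (-0.985 +/- 2.438488) / (-2.488).
  z_1 = (-0.985 + 2.438488) / (-2.488) = -0.5842,   |z_1| = 0.5842.
  z_2 = (-0.985 - 2.438488) / (-2.488) = 1.376,   |z_2| = 1.376.
Moduli of all roots: 0.5842, 1.3760.
All moduli strictly greater than 1? No.
Verdict: Not stationary.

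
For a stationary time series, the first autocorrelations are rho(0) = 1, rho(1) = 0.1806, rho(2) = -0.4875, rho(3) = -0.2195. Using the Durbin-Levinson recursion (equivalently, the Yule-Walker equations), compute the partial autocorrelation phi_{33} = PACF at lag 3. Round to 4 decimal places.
\phi_{33} = 0.0189

The PACF at lag k is phi_{kk}, the last component of the solution
to the Yule-Walker system G_k phi = r_k where
  (G_k)_{ij} = rho(|i - j|), (r_k)_i = rho(i), i,j = 1..k.
Equivalently, Durbin-Levinson gives phi_{kk} iteratively:
  phi_{11} = rho(1)
  phi_{kk} = [rho(k) - sum_{j=1..k-1} phi_{k-1,j} rho(k-j)]
            / [1 - sum_{j=1..k-1} phi_{k-1,j} rho(j)],
  phi_{k,j} = phi_{k-1,j} - phi_{kk} phi_{k-1,k-j},  j = 1..k-1.
Step k = 1:
  phi_11 = rho(1) = 0.1806.
Step k = 2:
  phi_22 = [rho(2) - phi_11 rho(1)] / [1 - phi_11 rho(1)] = [-0.4875 - (0.1806)(0.1806)] / [1 - (0.1806)(0.1806)]
         = -0.52011636 / 0.96738364 = -0.537653.
  Update: phi_21 = phi_11 - phi_22 phi_11 = 0.1806 - (-0.537653)(0.1806) = 0.2777.
Step k = 3:
  phi_33 = [rho(3) - phi_21 rho(2) - phi_22 rho(1)] / [1 - phi_21 rho(1) - phi_22 rho(2)]
    numerator   = -0.2195 - (0.2777)(-0.4875) - (-0.537653)(0.1806) = 0.01297885
    denominator = 1 - (0.2777)(0.1806) - (-0.537653)(-0.4875) = 0.68774171
  phi_33 = 0.01297885 / 0.68774171 = 0.0189.
Therefore phi_{33} = 0.0189.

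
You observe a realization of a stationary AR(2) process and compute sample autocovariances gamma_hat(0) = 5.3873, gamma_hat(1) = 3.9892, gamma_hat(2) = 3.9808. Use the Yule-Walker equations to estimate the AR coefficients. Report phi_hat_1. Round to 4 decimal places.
\hat\phi_{1} = 0.4280

The Yule-Walker equations for an AR(p) process read, in matrix form,
  Gamma_p phi = r_p,   with   (Gamma_p)_{ij} = gamma(|i - j|),
                       (r_p)_i = gamma(i),   i,j = 1..p.
Substitute the sample gammas (Toeplitz matrix and right-hand side of size 2):
  Gamma_p = [[5.3873, 3.9892], [3.9892, 5.3873]]
  r_p     = [3.9892, 3.9808]
Written out:
  5.3873 phi_1 + 3.9892 phi_2 = 3.9892
  3.9892 phi_1 + 5.3873 phi_2 = 3.9808
Solve by Cramer's rule:
  det = gamma(0)^2 - gamma(1)^2 = (5.3873)^2 - (3.9892)^2 = 29.02300129 - 15.91371664 = 13.10928465
  phi_hat_1 = [gamma(1) gamma(0) - gamma(1) gamma(2)] / det = [(3.9892)(5.3873) - (3.9892)(3.9808)] / 13.10928465 = 5.6108098 / 13.10928465 = 0.428
  phi_hat_2 = [gamma(0) gamma(2) - gamma(1)^2] / det = [(5.3873)(3.9808) - (3.9892)^2] / 13.10928465 = 5.5320472 / 13.10928465 = 0.422
So phi_hat = [0.4280, 0.4220].
Therefore phi_hat_1 = 0.4280.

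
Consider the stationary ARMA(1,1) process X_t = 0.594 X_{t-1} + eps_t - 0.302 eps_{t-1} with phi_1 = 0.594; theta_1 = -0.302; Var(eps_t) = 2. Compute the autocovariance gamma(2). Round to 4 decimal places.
\gamma(2) = 0.4399

Multiply the model equation by X_{t-k} and take expectations. With theta_0 = psi_0 = 1 and psi_j the MA(infinity) weights, this gives
  gamma(k) - sum_i phi_i gamma(k-i) = c_k,
  c_k = sigma^2 * sum_{j=k..q} theta_j psi_{j-k}   (c_k = 0 for k > q),
using gamma(-m) = gamma(m).
psi-weights needed (psi_j = theta_j + sum_i phi_i psi_{j-i}):
  psi_1 = theta_1 + phi_1 = -0.302 + (0.594) = 0.292
Right-hand sides:
  c_0 = sigma^2 (1 + theta_1 psi_1) = 2 * (1 + (-0.302)(0.292)) = 2 * 0.911816 = 1.823632
  c_1 = sigma^2 theta_1 = 2 * (-0.302) = -0.604
  c_2 = 0
Equations for k = 0 and k = 1 (AR order 1):
  gamma(0) = phi_1 gamma(1) + c_0
  gamma(1) = phi_1 gamma(0) + c_1
Substituting the second into the first: gamma(0) (1 - phi_1^2) = c_0 + phi_1 c_1, so
  gamma(0) = (c_0 + phi_1 c_1) / (1 - phi_1^2) = (1.823632 + (0.594)(-0.604)) / (1 - (0.594)^2) = 1.464856 / 0.647164 = 2.2635.
  gamma(1) = phi_1 gamma(0) + c_1 = (0.594)(2.2635) + (-0.604) = 0.740519.
For k = 2 (> q): gamma(2) = phi_1 gamma(1) = (0.594)(0.740519) = 0.439868.
Therefore gamma(2) = 0.4399 (to 4 decimal places).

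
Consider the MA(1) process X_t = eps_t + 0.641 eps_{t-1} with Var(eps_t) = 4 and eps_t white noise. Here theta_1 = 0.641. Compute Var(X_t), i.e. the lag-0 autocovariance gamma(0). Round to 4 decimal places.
\gamma(0) = 5.6435

For an MA(q) process X_t = eps_t + sum_i theta_i eps_{t-i} with
Var(eps_t) = sigma^2, the variance is
  gamma(0) = sigma^2 * (1 + sum_i theta_i^2).
  sum_i theta_i^2 = (0.641)^2 = 0.410881.
  gamma(0) = 4 * (1 + 0.410881) = 4 * 1.410881 = 5.643524, which rounds to 5.6435.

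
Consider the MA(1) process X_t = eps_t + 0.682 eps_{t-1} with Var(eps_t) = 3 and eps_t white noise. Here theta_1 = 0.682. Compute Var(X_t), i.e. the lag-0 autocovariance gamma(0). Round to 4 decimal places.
\gamma(0) = 4.3954

For an MA(q) process X_t = eps_t + sum_i theta_i eps_{t-i} with
Var(eps_t) = sigma^2, the variance is
  gamma(0) = sigma^2 * (1 + sum_i theta_i^2).
  sum_i theta_i^2 = (0.682)^2 = 0.465124.
  gamma(0) = 3 * (1 + 0.465124) = 3 * 1.465124 = 4.395372, which rounds to 4.3954.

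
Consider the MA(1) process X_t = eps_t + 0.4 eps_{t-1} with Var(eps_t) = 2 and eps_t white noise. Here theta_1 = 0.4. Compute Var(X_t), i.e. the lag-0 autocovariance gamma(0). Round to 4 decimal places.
\gamma(0) = 2.3200

For an MA(q) process X_t = eps_t + sum_i theta_i eps_{t-i} with
Var(eps_t) = sigma^2, the variance is
  gamma(0) = sigma^2 * (1 + sum_i theta_i^2).
  sum_i theta_i^2 = (0.4)^2 = 0.16.
  gamma(0) = 2 * (1 + 0.16) = 2 * 1.16 = 2.32, which rounds to 2.3200.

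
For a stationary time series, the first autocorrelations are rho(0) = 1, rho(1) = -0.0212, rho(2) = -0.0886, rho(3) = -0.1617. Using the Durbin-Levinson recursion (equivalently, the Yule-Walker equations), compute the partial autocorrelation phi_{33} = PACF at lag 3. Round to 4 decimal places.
\phi_{33} = -0.1670

The PACF at lag k is phi_{kk}, the last component of the solution
to the Yule-Walker system G_k phi = r_k where
  (G_k)_{ij} = rho(|i - j|), (r_k)_i = rho(i), i,j = 1..k.
Equivalently, Durbin-Levinson gives phi_{kk} iteratively:
  phi_{11} = rho(1)
  phi_{kk} = [rho(k) - sum_{j=1..k-1} phi_{k-1,j} rho(k-j)]
            / [1 - sum_{j=1..k-1} phi_{k-1,j} rho(j)],
  phi_{k,j} = phi_{k-1,j} - phi_{kk} phi_{k-1,k-j},  j = 1..k-1.
Step k = 1:
  phi_11 = rho(1) = -0.0212.
Step k = 2:
  phi_22 = [rho(2) - phi_11 rho(1)] / [1 - phi_11 rho(1)] = [-0.0886 - (-0.0212)(-0.0212)] / [1 - (-0.0212)(-0.0212)]
         = -0.08904944 / 0.99955056 = -0.089089.
  Update: phi_21 = phi_11 - phi_22 phi_11 = -0.0212 - (-0.089089)(-0.0212) = -0.023089.
Step k = 3:
  phi_33 = [rho(3) - phi_21 rho(2) - phi_22 rho(1)] / [1 - phi_21 rho(1) - phi_22 rho(2)]
    numerator   = -0.1617 - (-0.023089)(-0.0886) - (-0.089089)(-0.0212) = -0.16563436
    denominator = 1 - (-0.023089)(-0.0212) - (-0.089089)(-0.0886) = 0.99161719
  phi_33 = -0.16563436 / 0.99161719 = -0.167.
Therefore phi_{33} = -0.1670.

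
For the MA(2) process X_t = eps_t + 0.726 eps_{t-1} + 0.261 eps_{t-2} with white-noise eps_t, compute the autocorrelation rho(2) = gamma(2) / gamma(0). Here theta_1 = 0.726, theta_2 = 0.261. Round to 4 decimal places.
\rho(2) = 0.1636

For an MA(q) process with theta_0 = 1, the autocovariance is
  gamma(k) = sigma^2 * sum_{i=0..q-k} theta_i * theta_{i+k},
and rho(k) = gamma(k) / gamma(0). Sigma^2 cancels.
  numerator   = (1)*(0.261) = 0.261.
  denominator = (1)^2 + (0.726)^2 + (0.261)^2 = 1.595197.
  rho(2) = 0.261 / 1.595197 = 0.1636.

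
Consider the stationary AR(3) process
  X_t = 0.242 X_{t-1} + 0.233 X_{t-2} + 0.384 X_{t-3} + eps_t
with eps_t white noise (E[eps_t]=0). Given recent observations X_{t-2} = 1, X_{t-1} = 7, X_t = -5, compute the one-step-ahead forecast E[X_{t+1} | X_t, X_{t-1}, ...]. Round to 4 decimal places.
E[X_{t+1} \mid \mathcal F_t] = 0.8050

For an AR(p) model X_t = c + sum_i phi_i X_{t-i} + eps_t, the
one-step-ahead conditional mean is
  E[X_{t+1} | X_t, ...] = c + sum_i phi_i X_{t+1-i}.
Substitute known values:
  E[X_{t+1} | ...] = (0.242) * (-5) + (0.233) * (7) + (0.384) * (1)
                   = 0.8050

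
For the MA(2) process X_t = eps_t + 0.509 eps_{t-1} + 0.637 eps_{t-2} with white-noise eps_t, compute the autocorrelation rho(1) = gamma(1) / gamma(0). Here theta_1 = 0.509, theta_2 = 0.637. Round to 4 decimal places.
\rho(1) = 0.5005

For an MA(q) process with theta_0 = 1, the autocovariance is
  gamma(k) = sigma^2 * sum_{i=0..q-k} theta_i * theta_{i+k},
and rho(k) = gamma(k) / gamma(0). Sigma^2 cancels.
  numerator   = (1)*(0.509) + (0.509)*(0.637) = 0.833233.
  denominator = (1)^2 + (0.509)^2 + (0.637)^2 = 1.66485.
  rho(1) = 0.833233 / 1.66485 = 0.5005.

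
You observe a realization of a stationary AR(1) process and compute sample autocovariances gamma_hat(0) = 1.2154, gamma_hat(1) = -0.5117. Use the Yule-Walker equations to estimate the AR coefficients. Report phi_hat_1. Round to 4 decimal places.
\hat\phi_{1} = -0.4210

The Yule-Walker equations for an AR(p) process read, in matrix form,
  Gamma_p phi = r_p,   with   (Gamma_p)_{ij} = gamma(|i - j|),
                       (r_p)_i = gamma(i),   i,j = 1..p.
Substitute the sample gammas (Toeplitz matrix and right-hand side of size 1):
  Gamma_p = [[1.2154]]
  r_p     = [-0.5117]
With p = 1 this is the single equation gamma(0) phi_1 = gamma(1):
  phi_hat_1 = gamma(1) / gamma(0) = -0.5117 / 1.2154 = -0.4210.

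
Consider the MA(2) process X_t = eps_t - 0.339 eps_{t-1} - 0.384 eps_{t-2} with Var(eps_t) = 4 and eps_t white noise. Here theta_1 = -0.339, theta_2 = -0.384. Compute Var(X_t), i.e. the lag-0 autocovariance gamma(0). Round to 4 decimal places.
\gamma(0) = 5.0495

For an MA(q) process X_t = eps_t + sum_i theta_i eps_{t-i} with
Var(eps_t) = sigma^2, the variance is
  gamma(0) = sigma^2 * (1 + sum_i theta_i^2).
  sum_i theta_i^2 = (-0.339)^2 + (-0.384)^2 = 0.114921 + 0.147456 = 0.262377.
  gamma(0) = 4 * (1 + 0.262377) = 4 * 1.262377 = 5.049508, which rounds to 5.0495.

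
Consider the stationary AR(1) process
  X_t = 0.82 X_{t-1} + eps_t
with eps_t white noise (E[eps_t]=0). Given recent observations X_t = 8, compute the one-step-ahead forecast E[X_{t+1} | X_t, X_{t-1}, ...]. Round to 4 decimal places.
E[X_{t+1} \mid \mathcal F_t] = 6.5600

For an AR(p) model X_t = c + sum_i phi_i X_{t-i} + eps_t, the
one-step-ahead conditional mean is
  E[X_{t+1} | X_t, ...] = c + sum_i phi_i X_{t+1-i}.
Substitute known values:
  E[X_{t+1} | ...] = (0.82) * (8)
                   = 6.5600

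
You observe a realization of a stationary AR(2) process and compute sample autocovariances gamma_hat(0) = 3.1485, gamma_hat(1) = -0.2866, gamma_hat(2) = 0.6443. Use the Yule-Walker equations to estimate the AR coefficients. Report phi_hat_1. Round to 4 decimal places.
\hat\phi_{1} = -0.0730

The Yule-Walker equations for an AR(p) process read, in matrix form,
  Gamma_p phi = r_p,   with   (Gamma_p)_{ij} = gamma(|i - j|),
                       (r_p)_i = gamma(i),   i,j = 1..p.
Substitute the sample gammas (Toeplitz matrix and right-hand side of size 2):
  Gamma_p = [[3.1485, -0.2866], [-0.2866, 3.1485]]
  r_p     = [-0.2866, 0.6443]
Written out:
  3.1485 phi_1 - 0.2866 phi_2 = -0.2866
  -0.2866 phi_1 + 3.1485 phi_2 = 0.6443
Solve by Cramer's rule:
  det = gamma(0)^2 - gamma(1)^2 = (3.1485)^2 - (-0.2866)^2 = 9.91305225 - 0.08213956 = 9.83091269
  phi_hat_1 = [gamma(1) gamma(0) - gamma(1) gamma(2)] / det = [(-0.2866)(3.1485) - (-0.2866)(0.6443)] / 9.83091269 = -0.71770372 / 9.83091269 = -0.073
  phi_hat_2 = [gamma(0) gamma(2) - gamma(1)^2] / det = [(3.1485)(0.6443) - (-0.2866)^2] / 9.83091269 = 1.94643899 / 9.83091269 = 0.198
So phi_hat = [-0.0730, 0.1980].
Therefore phi_hat_1 = -0.0730.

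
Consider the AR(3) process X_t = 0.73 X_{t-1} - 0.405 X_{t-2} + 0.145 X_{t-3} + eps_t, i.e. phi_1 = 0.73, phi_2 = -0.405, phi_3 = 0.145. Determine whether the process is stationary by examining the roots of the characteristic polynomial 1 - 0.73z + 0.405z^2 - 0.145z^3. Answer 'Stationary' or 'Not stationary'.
\text{Stationary}

The AR(p) characteristic polynomial is P(z) = 1 - 0.73z + 0.405z^2 - 0.145z^3.
Stationarity requires all roots to lie outside the unit circle, i.e. |z| > 1 for every root.
Degree 3: look for a simple real root z0 first, then factor out (1 - z/z0) and solve the remaining quadratic.
Testing z0 = 2: P(2) = 1 + (-0.73)(2) + (0.405)(2)^2 + (-0.145)(2)^3
  = 1 + (-1.46) + (1.62) + (-1.16) = 0.  So z_0 = 2 is a root, |z_0| = 2.
Divide out the factor (1 - 0.5 z) = (1 - z/z0) (since 1/z0 = 0.5):
  P(z) = (1 - 0.5 z)(1 + (-0.23) z + (0.29) z^2)
  [check: z-coef -0.23 - (0.5) = -0.73; z^2-coef 0.29 - (0.5)(-0.23) = 0.405; z^3-coef -(0.5)(0.29) = -0.145.]
Remaining roots from the quadratic factor 1 + (-0.23) z + (0.29) z^2:
  Set 1 + (-0.23) z + (0.29) z^2 = 0, i.e. a z^2 + b z + c = 0 with a = 0.29, b = -0.23, c = 1.
  Discriminant D = b^2 - 4ac = (-0.23)^2 - 4*(0.29)*1 = 0.0529 - (1.16) = -1.1071.
  D < 0, so the roots are the complex-conjugate pair z = (-b +/- i sqrt(-D)) / (2a) = 0.3966 +/- 1.8141i.
  For a conjugate pair |z|^2 = z * conj(z) = (product of roots) = c/a = 1/(0.29) = 3.448276, so |z| = sqrt(3.448276) = 1.857 for both roots.
Moduli of all roots: 2.0000, 1.8570, 1.8570.
All moduli strictly greater than 1? Yes.
Verdict: Stationary.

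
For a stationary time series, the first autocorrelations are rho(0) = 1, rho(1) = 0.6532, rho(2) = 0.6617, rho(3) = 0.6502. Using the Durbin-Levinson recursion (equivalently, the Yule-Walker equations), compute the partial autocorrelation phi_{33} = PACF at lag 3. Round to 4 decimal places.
\phi_{33} = 0.2671

The PACF at lag k is phi_{kk}, the last component of the solution
to the Yule-Walker system G_k phi = r_k where
  (G_k)_{ij} = rho(|i - j|), (r_k)_i = rho(i), i,j = 1..k.
Equivalently, Durbin-Levinson gives phi_{kk} iteratively:
  phi_{11} = rho(1)
  phi_{kk} = [rho(k) - sum_{j=1..k-1} phi_{k-1,j} rho(k-j)]
            / [1 - sum_{j=1..k-1} phi_{k-1,j} rho(j)],
  phi_{k,j} = phi_{k-1,j} - phi_{kk} phi_{k-1,k-j},  j = 1..k-1.
Step k = 1:
  phi_11 = rho(1) = 0.6532.
Step k = 2:
  phi_22 = [rho(2) - phi_11 rho(1)] / [1 - phi_11 rho(1)] = [0.6617 - (0.6532)(0.6532)] / [1 - (0.6532)(0.6532)]
         = 0.23502976 / 0.57332976 = 0.409938.
  Update: phi_21 = phi_11 - phi_22 phi_11 = 0.6532 - (0.409938)(0.6532) = 0.385428.
Step k = 3:
  phi_33 = [rho(3) - phi_21 rho(2) - phi_22 rho(1)] / [1 - phi_21 rho(1) - phi_22 rho(2)]
    numerator   = 0.6502 - (0.385428)(0.6617) - (0.409938)(0.6532) = 0.12739042
    denominator = 1 - (0.385428)(0.6532) - (0.409938)(0.6617) = 0.47698209
  phi_33 = 0.12739042 / 0.47698209 = 0.2671.
Therefore phi_{33} = 0.2671.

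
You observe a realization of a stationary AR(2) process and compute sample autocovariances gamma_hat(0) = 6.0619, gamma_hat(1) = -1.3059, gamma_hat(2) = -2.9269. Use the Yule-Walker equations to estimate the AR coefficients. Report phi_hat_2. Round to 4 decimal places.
\hat\phi_{2} = -0.5550

The Yule-Walker equations for an AR(p) process read, in matrix form,
  Gamma_p phi = r_p,   with   (Gamma_p)_{ij} = gamma(|i - j|),
                       (r_p)_i = gamma(i),   i,j = 1..p.
Substitute the sample gammas (Toeplitz matrix and right-hand side of size 2):
  Gamma_p = [[6.0619, -1.3059], [-1.3059, 6.0619]]
  r_p     = [-1.3059, -2.9269]
Written out:
  6.0619 phi_1 - 1.3059 phi_2 = -1.3059
  -1.3059 phi_1 + 6.0619 phi_2 = -2.9269
Solve by Cramer's rule:
  det = gamma(0)^2 - gamma(1)^2 = (6.0619)^2 - (-1.3059)^2 = 36.74663161 - 1.70537481 = 35.0412568
  phi_hat_1 = [gamma(1) gamma(0) - gamma(1) gamma(2)] / det = [(-1.3059)(6.0619) - (-1.3059)(-2.9269)] / 35.0412568 = -11.73847392 / 35.0412568 = -0.335
  phi_hat_2 = [gamma(0) gamma(2) - gamma(1)^2] / det = [(6.0619)(-2.9269) - (-1.3059)^2] / 35.0412568 = -19.44794992 / 35.0412568 = -0.555
So phi_hat = [-0.3350, -0.5550].
Therefore phi_hat_2 = -0.5550.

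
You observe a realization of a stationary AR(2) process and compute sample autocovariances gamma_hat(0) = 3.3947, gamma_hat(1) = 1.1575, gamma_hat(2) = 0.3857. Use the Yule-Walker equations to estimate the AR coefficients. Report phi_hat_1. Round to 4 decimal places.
\hat\phi_{1} = 0.3420

The Yule-Walker equations for an AR(p) process read, in matrix form,
  Gamma_p phi = r_p,   with   (Gamma_p)_{ij} = gamma(|i - j|),
                       (r_p)_i = gamma(i),   i,j = 1..p.
Substitute the sample gammas (Toeplitz matrix and right-hand side of size 2):
  Gamma_p = [[3.3947, 1.1575], [1.1575, 3.3947]]
  r_p     = [1.1575, 0.3857]
Written out:
  3.3947 phi_1 + 1.1575 phi_2 = 1.1575
  1.1575 phi_1 + 3.3947 phi_2 = 0.3857
Solve by Cramer's rule:
  det = gamma(0)^2 - gamma(1)^2 = (3.3947)^2 - (1.1575)^2 = 11.52398809 - 1.33980625 = 10.18418184
  phi_hat_1 = [gamma(1) gamma(0) - gamma(1) gamma(2)] / det = [(1.1575)(3.3947) - (1.1575)(0.3857)] / 10.18418184 = 3.4829175 / 10.18418184 = 0.342
  phi_hat_2 = [gamma(0) gamma(2) - gamma(1)^2] / det = [(3.3947)(0.3857) - (1.1575)^2] / 10.18418184 = -0.03047046 / 10.18418184 = -0.003
So phi_hat = [0.3420, -0.0030].
Therefore phi_hat_1 = 0.3420.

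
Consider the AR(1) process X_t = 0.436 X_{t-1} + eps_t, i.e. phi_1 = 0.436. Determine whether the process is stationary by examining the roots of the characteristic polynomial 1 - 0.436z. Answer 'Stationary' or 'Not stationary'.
\text{Stationary}

The AR(p) characteristic polynomial is P(z) = 1 - 0.436z.
Stationarity requires all roots to lie outside the unit circle, i.e. |z| > 1 for every root.
This is linear in z: 1 + (-0.436) z = 0  =>  z = -1/(-0.436) = 2.293578,  |z| = 2.293578.
Moduli of all roots: 2.2936.
All moduli strictly greater than 1? Yes.
Verdict: Stationary.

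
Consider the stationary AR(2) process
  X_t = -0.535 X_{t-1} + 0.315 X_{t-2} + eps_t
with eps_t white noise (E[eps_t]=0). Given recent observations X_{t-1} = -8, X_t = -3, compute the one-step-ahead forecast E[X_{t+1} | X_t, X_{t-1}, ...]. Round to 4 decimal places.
E[X_{t+1} \mid \mathcal F_t] = -0.9150

For an AR(p) model X_t = c + sum_i phi_i X_{t-i} + eps_t, the
one-step-ahead conditional mean is
  E[X_{t+1} | X_t, ...] = c + sum_i phi_i X_{t+1-i}.
Substitute known values:
  E[X_{t+1} | ...] = (-0.535) * (-3) + (0.315) * (-8)
                   = -0.9150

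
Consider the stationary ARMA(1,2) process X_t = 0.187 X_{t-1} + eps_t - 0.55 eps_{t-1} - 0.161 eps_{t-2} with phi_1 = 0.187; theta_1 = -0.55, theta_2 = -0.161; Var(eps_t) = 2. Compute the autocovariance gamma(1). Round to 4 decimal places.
\gamma(1) = -0.5395

Multiply the model equation by X_{t-k} and take expectations. With theta_0 = psi_0 = 1 and psi_j the MA(infinity) weights, this gives
  gamma(k) - sum_i phi_i gamma(k-i) = c_k,
  c_k = sigma^2 * sum_{j=k..q} theta_j psi_{j-k}   (c_k = 0 for k > q),
using gamma(-m) = gamma(m).
psi-weights needed (psi_j = theta_j + sum_i phi_i psi_{j-i}):
  psi_1 = theta_1 + phi_1 = -0.55 + (0.187) = -0.363
  psi_2 = theta_2 + phi_1 psi_1 = -0.161 + (0.187)(-0.363) = -0.228881
Right-hand sides:
  c_0 = sigma^2 (1 + theta_1 psi_1 + theta_2 psi_2) = 2 * (1 + (-0.55)(-0.363) + (-0.161)(-0.228881)) = 2 * 1.2365 = 2.473
  c_1 = sigma^2 (theta_1 + theta_2 psi_1) = 2 * (-0.55 + (-0.161)(-0.363)) = -0.983114
  c_2 = sigma^2 theta_2 = 2 * (-0.161) = -0.322
Equations for k = 0 and k = 1 (AR order 1):
  gamma(0) = phi_1 gamma(1) + c_0
  gamma(1) = phi_1 gamma(0) + c_1
Substituting the second into the first: gamma(0) (1 - phi_1^2) = c_0 + phi_1 c_1, so
  gamma(0) = (c_0 + phi_1 c_1) / (1 - phi_1^2) = (2.473 + (0.187)(-0.983114)) / (1 - (0.187)^2) = 2.289157 / 0.965031 = 2.372108.
  gamma(1) = phi_1 gamma(0) + c_1 = (0.187)(2.372108) + (-0.983114) = -0.53953.
Therefore gamma(1) = -0.5395 (to 4 decimal places).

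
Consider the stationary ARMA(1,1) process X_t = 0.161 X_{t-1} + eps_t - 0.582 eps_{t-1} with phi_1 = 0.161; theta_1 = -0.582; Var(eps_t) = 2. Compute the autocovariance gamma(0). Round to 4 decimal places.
\gamma(0) = 2.3639

Multiply the model equation by X_{t-k} and take expectations. With theta_0 = psi_0 = 1 and psi_j the MA(infinity) weights, this gives
  gamma(k) - sum_i phi_i gamma(k-i) = c_k,
  c_k = sigma^2 * sum_{j=k..q} theta_j psi_{j-k}   (c_k = 0 for k > q),
using gamma(-m) = gamma(m).
psi-weights needed (psi_j = theta_j + sum_i phi_i psi_{j-i}):
  psi_1 = theta_1 + phi_1 = -0.582 + (0.161) = -0.421
Right-hand sides:
  c_0 = sigma^2 (1 + theta_1 psi_1) = 2 * (1 + (-0.582)(-0.421)) = 2 * 1.245022 = 2.490044
  c_1 = sigma^2 theta_1 = 2 * (-0.582) = -1.164
  c_2 = 0
Equations for k = 0 and k = 1 (AR order 1):
  gamma(0) = phi_1 gamma(1) + c_0
  gamma(1) = phi_1 gamma(0) + c_1
Substituting the second into the first: gamma(0) (1 - phi_1^2) = c_0 + phi_1 c_1, so
  gamma(0) = (c_0 + phi_1 c_1) / (1 - phi_1^2) = (2.490044 + (0.161)(-1.164)) / (1 - (0.161)^2) = 2.30264 / 0.974079 = 2.363915.
Therefore gamma(0) = 2.3639 (to 4 decimal places).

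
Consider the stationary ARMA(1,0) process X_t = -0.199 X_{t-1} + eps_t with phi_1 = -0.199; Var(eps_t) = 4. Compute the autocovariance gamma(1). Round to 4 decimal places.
\gamma(1) = -0.8288

Multiply the model equation by X_{t-k} and take expectations. With theta_0 = psi_0 = 1 and psi_j the MA(infinity) weights, this gives
  gamma(k) - sum_i phi_i gamma(k-i) = c_k,
  c_k = sigma^2 * sum_{j=k..q} theta_j psi_{j-k}   (c_k = 0 for k > q),
using gamma(-m) = gamma(m).
Pure AR (q = 0): c_0 = sigma^2 = 4, c_k = 0 for k >= 1.
Equations for k = 0 and k = 1 (AR order 1):
  gamma(0) = phi_1 gamma(1) + c_0
  gamma(1) = phi_1 gamma(0) + c_1
Substituting the second into the first: gamma(0) (1 - phi_1^2) = c_0 + phi_1 c_1, so
  gamma(0) = c_0 / (1 - phi_1^2) = 4 / (1 - (-0.199)^2) = 4 / 0.960399 = 4.164936.
  gamma(1) = phi_1 gamma(0) = (-0.199)(4.164936) = -0.828822.
Therefore gamma(1) = -0.8288 (to 4 decimal places).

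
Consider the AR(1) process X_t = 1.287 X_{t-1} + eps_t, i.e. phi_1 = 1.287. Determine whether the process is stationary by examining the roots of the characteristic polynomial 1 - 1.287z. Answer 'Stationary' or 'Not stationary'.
\text{Not stationary}

The AR(p) characteristic polynomial is P(z) = 1 - 1.287z.
Stationarity requires all roots to lie outside the unit circle, i.e. |z| > 1 for every root.
This is linear in z: 1 + (-1.287) z = 0  =>  z = -1/(-1.287) = 0.777001,  |z| = 0.777001.
Moduli of all roots: 0.7770.
All moduli strictly greater than 1? No.
Verdict: Not stationary.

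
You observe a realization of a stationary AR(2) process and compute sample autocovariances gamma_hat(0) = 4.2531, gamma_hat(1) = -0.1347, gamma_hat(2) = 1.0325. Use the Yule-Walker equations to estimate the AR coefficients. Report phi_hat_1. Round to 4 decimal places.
\hat\phi_{1} = -0.0240

The Yule-Walker equations for an AR(p) process read, in matrix form,
  Gamma_p phi = r_p,   with   (Gamma_p)_{ij} = gamma(|i - j|),
                       (r_p)_i = gamma(i),   i,j = 1..p.
Substitute the sample gammas (Toeplitz matrix and right-hand side of size 2):
  Gamma_p = [[4.2531, -0.1347], [-0.1347, 4.2531]]
  r_p     = [-0.1347, 1.0325]
Written out:
  4.2531 phi_1 - 0.1347 phi_2 = -0.1347
  -0.1347 phi_1 + 4.2531 phi_2 = 1.0325
Solve by Cramer's rule:
  det = gamma(0)^2 - gamma(1)^2 = (4.2531)^2 - (-0.1347)^2 = 18.08885961 - 0.01814409 = 18.07071552
  phi_hat_1 = [gamma(1) gamma(0) - gamma(1) gamma(2)] / det = [(-0.1347)(4.2531) - (-0.1347)(1.0325)] / 18.07071552 = -0.43381482 / 18.07071552 = -0.024
  phi_hat_2 = [gamma(0) gamma(2) - gamma(1)^2] / det = [(4.2531)(1.0325) - (-0.1347)^2] / 18.07071552 = 4.37318166 / 18.07071552 = 0.242
So phi_hat = [-0.0240, 0.2420].
Therefore phi_hat_1 = -0.0240.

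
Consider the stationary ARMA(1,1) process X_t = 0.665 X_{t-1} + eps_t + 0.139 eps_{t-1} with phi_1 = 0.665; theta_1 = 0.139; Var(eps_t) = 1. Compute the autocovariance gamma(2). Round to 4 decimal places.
\gamma(2) = 1.0472

Multiply the model equation by X_{t-k} and take expectations. With theta_0 = psi_0 = 1 and psi_j the MA(infinity) weights, this gives
  gamma(k) - sum_i phi_i gamma(k-i) = c_k,
  c_k = sigma^2 * sum_{j=k..q} theta_j psi_{j-k}   (c_k = 0 for k > q),
using gamma(-m) = gamma(m).
psi-weights needed (psi_j = theta_j + sum_i phi_i psi_{j-i}):
  psi_1 = theta_1 + phi_1 = 0.139 + (0.665) = 0.804
Right-hand sides:
  c_0 = sigma^2 (1 + theta_1 psi_1) = 1 * (1 + (0.139)(0.804)) = 1 * 1.111756 = 1.111756
  c_1 = sigma^2 theta_1 = 1 * (0.139) = 0.139
  c_2 = 0
Equations for k = 0 and k = 1 (AR order 1):
  gamma(0) = phi_1 gamma(1) + c_0
  gamma(1) = phi_1 gamma(0) + c_1
Substituting the second into the first: gamma(0) (1 - phi_1^2) = c_0 + phi_1 c_1, so
  gamma(0) = (c_0 + phi_1 c_1) / (1 - phi_1^2) = (1.111756 + (0.665)(0.139)) / (1 - (0.665)^2) = 1.204191 / 0.557775 = 2.158919.
  gamma(1) = phi_1 gamma(0) + c_1 = (0.665)(2.158919) + (0.139) = 1.574681.
For k = 2 (> q): gamma(2) = phi_1 gamma(1) = (0.665)(1.574681) = 1.047163.
Therefore gamma(2) = 1.0472 (to 4 decimal places).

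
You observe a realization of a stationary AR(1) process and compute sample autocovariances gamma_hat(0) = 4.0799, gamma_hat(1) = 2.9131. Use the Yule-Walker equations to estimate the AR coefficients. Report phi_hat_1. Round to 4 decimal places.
\hat\phi_{1} = 0.7140

The Yule-Walker equations for an AR(p) process read, in matrix form,
  Gamma_p phi = r_p,   with   (Gamma_p)_{ij} = gamma(|i - j|),
                       (r_p)_i = gamma(i),   i,j = 1..p.
Substitute the sample gammas (Toeplitz matrix and right-hand side of size 1):
  Gamma_p = [[4.0799]]
  r_p     = [2.9131]
With p = 1 this is the single equation gamma(0) phi_1 = gamma(1):
  phi_hat_1 = gamma(1) / gamma(0) = 2.9131 / 4.0799 = 0.7140.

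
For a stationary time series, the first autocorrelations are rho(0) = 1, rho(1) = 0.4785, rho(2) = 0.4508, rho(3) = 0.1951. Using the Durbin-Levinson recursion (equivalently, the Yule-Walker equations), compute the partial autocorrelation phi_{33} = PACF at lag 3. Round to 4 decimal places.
\phi_{33} = -0.1361

The PACF at lag k is phi_{kk}, the last component of the solution
to the Yule-Walker system G_k phi = r_k where
  (G_k)_{ij} = rho(|i - j|), (r_k)_i = rho(i), i,j = 1..k.
Equivalently, Durbin-Levinson gives phi_{kk} iteratively:
  phi_{11} = rho(1)
  phi_{kk} = [rho(k) - sum_{j=1..k-1} phi_{k-1,j} rho(k-j)]
            / [1 - sum_{j=1..k-1} phi_{k-1,j} rho(j)],
  phi_{k,j} = phi_{k-1,j} - phi_{kk} phi_{k-1,k-j},  j = 1..k-1.
Step k = 1:
  phi_11 = rho(1) = 0.4785.
Step k = 2:
  phi_22 = [rho(2) - phi_11 rho(1)] / [1 - phi_11 rho(1)] = [0.4508 - (0.4785)(0.4785)] / [1 - (0.4785)(0.4785)]
         = 0.22183775 / 0.77103775 = 0.287713.
  Update: phi_21 = phi_11 - phi_22 phi_11 = 0.4785 - (0.287713)(0.4785) = 0.340829.
Step k = 3:
  phi_33 = [rho(3) - phi_21 rho(2) - phi_22 rho(1)] / [1 - phi_21 rho(1) - phi_22 rho(2)]
    numerator   = 0.1951 - (0.340829)(0.4508) - (0.287713)(0.4785) = -0.09621659
    denominator = 1 - (0.340829)(0.4785) - (0.287713)(0.4508) = 0.7072121
  phi_33 = -0.09621659 / 0.7072121 = -0.1361.
Therefore phi_{33} = -0.1361.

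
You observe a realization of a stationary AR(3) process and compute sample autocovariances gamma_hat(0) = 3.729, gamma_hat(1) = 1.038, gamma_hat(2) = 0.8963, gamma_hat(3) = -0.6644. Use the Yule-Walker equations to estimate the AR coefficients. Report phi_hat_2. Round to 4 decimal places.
\hat\phi_{2} = 0.2490

The Yule-Walker equations for an AR(p) process read, in matrix form,
  Gamma_p phi = r_p,   with   (Gamma_p)_{ij} = gamma(|i - j|),
                       (r_p)_i = gamma(i),   i,j = 1..p.
Substitute the sample gammas (Toeplitz matrix and right-hand side of size 3):
  Gamma_p = [[3.729, 1.038, 0.8963], [1.038, 3.729, 1.038], [0.8963, 1.038, 3.729]]
  r_p     = [1.038, 0.8963, -0.6644]
Written out (R1..R3):
  (R1) 3.729 phi_1 + 1.038 phi_2 + 0.8963 phi_3 = 1.038
  (R2) 1.038 phi_1 + 3.729 phi_2 + 1.038 phi_3 = 0.8963
  (R3) 0.8963 phi_1 + 1.038 phi_2 + 3.729 phi_3 = -0.6644
Gaussian elimination:
  R2 <- R2 - (1.038/3.729) R1 = R2 - (0.278359) R1:  3.440064 phi_2 + 0.788507 phi_3 = 0.607364
  R3 <- R3 - (0.8963/3.729) R1 = R3 - (0.240359) R1:  0.788507 phi_2 + 3.513566 phi_3 = -0.913893
  R3 <- R3 - (0.788507/3.440064) R2 = R3 - (0.229213) R2:  3.33283 phi_3 = -1.053109
Back-substitution:
  phi_hat_3 = -1.053109 / 3.33283 = -0.31598
  phi_hat_2 = (0.607364 - (0.788507)(-0.31598)) / 3.440064 = 0.248983
  phi_hat_1 = (1.038 - (1.038)(0.248983) - (0.8963)(-0.31598)) / 3.729 = 0.285001
So phi_hat = [0.2850, 0.2490, -0.3160].
Therefore phi_hat_2 = 0.2490.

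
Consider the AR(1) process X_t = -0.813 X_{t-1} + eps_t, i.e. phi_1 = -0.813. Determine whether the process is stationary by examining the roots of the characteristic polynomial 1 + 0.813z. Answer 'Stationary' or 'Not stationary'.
\text{Stationary}

The AR(p) characteristic polynomial is P(z) = 1 + 0.813z.
Stationarity requires all roots to lie outside the unit circle, i.e. |z| > 1 for every root.
This is linear in z: 1 + (0.813) z = 0  =>  z = -1/(0.813) = -1.230012,  |z| = 1.230012.
Moduli of all roots: 1.2300.
All moduli strictly greater than 1? Yes.
Verdict: Stationary.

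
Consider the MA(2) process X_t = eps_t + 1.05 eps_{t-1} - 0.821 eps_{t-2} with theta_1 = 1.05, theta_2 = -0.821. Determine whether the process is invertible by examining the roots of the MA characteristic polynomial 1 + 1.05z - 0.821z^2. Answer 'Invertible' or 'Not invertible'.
\text{Not invertible}

The MA(q) characteristic polynomial is P(z) = 1 + 1.05z - 0.821z^2.
Invertibility requires all roots to lie outside the unit circle, i.e. |z| > 1 for every root.
Set 1 + (1.05) z + (-0.821) z^2 = 0, i.e. a z^2 + b z + c = 0 with a = -0.821, b = 1.05, c = 1.
Discriminant D = b^2 - 4ac = (1.05)^2 - 4*(-0.821)*1 = 1.1025 - (-3.284) = 4.3865.
D >= 0, so the roots are real: z = (-b +/- sqrt(D)) / (2a) = (-1.05 +/- 2.094397) / (-1.642).
  z_1 = (-1.05 + 2.094397) / (-1.642) = -0.6361,   |z_1| = 0.6361.
  z_2 = (-1.05 - 2.094397) / (-1.642) = 1.915,   |z_2| = 1.915.
Moduli of all roots: 0.6361, 1.9150.
All moduli strictly greater than 1? No.
Verdict: Not invertible.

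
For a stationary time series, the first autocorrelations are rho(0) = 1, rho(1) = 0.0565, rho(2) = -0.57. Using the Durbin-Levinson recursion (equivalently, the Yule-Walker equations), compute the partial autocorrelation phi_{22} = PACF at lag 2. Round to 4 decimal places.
\phi_{22} = -0.5750

The PACF at lag k is phi_{kk}, the last component of the solution
to the Yule-Walker system G_k phi = r_k where
  (G_k)_{ij} = rho(|i - j|), (r_k)_i = rho(i), i,j = 1..k.
Equivalently, Durbin-Levinson gives phi_{kk} iteratively:
  phi_{11} = rho(1)
  phi_{kk} = [rho(k) - sum_{j=1..k-1} phi_{k-1,j} rho(k-j)]
            / [1 - sum_{j=1..k-1} phi_{k-1,j} rho(j)],
  phi_{k,j} = phi_{k-1,j} - phi_{kk} phi_{k-1,k-j},  j = 1..k-1.
Step k = 1:
  phi_11 = rho(1) = 0.0565.
Step k = 2:
  phi_22 = [rho(2) - phi_11 rho(1)] / [1 - phi_11 rho(1)] = [-0.57 - (0.0565)(0.0565)] / [1 - (0.0565)(0.0565)]
         = -0.57319225 / 0.99680775 = -0.575.
Therefore phi_{22} = -0.5750.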